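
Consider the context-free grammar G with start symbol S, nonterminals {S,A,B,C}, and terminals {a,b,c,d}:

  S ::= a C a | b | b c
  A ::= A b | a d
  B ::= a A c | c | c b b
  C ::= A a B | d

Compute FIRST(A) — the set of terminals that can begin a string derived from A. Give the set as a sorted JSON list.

FIRST sets, iterate to fixpoint:
iter 1:
  A via A→a d: +{a}
  B via B→a A c: +{a}
  B via B→c: +{c}
  C via C→A a B: +{a}
  C via C→d: +{d}
  S via S→a C a: +{a}
  S via S→b: +{b}
  FIRST[S]={a,b}  FIRST[A]={a}  FIRST[B]={a,c}  FIRST[C]={a,d}
iter 2: (no change)
  FIRST[S]={a,b}  FIRST[A]={a}  FIRST[B]={a,c}  FIRST[C]={a,d}

FIRST(A) = ["a"]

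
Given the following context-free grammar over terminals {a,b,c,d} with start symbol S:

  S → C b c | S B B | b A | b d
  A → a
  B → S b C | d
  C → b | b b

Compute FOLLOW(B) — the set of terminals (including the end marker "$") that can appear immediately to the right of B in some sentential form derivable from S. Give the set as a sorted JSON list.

FIRST sets, iterate to fixpoint:
pass 1:
  A via A→a: +{a}
  B via B→d: +{d}
  C via C→b: +{b}
  S via S→C b c: +{b}
  S: {b}  A: {a}  B: {d}  C: {b}
pass 2:
  B via B→S b C: +{b}
  S: {b}  A: {a}  B: {b,d}  C: {b}
pass 3: — fixpoint
  S: {b}  A: {a}  B: {b,d}  C: {b}

FOLLOW iteration:
initialize: $ ∈ FOLLOW(S)
round 1:
  B→S b C: FOLLOW(S) ⊇ FIRST(b) = {b}; new: +{b}
  S→C b c: FOLLOW(C) ⊇ FIRST(b) = {b}; new: +{b}
  S→S B B: FOLLOW(S) ⊇ FIRST(B) = {b,d}; new: +{d}
  S→S B B: FOLLOW(B) ⊇ FIRST(B) = {b,d}; new: +{b,d}
  S→S B B: FOLLOW(B) ⊇ FOLLOW(S) ⊇ {$,b,d}; new: +{$}
  S→b A: FOLLOW(A) ⊇ FOLLOW(S) ⊇ {$,b,d}; new: +{$,b,d}
  FOLLOW(S)={$,b,d}  FOLLOW(A)={$,b,d}  FOLLOW(B)={$,b,d}  FOLLOW(C)={b}
round 2:
  B→S b C: FOLLOW(C) ⊇ FOLLOW(B) ⊇ {$,b,d}; new: +{$,d}
  FOLLOW(S)={$,b,d}  FOLLOW(A)={$,b,d}  FOLLOW(B)={$,b,d}  FOLLOW(C)={$,b,d}
round 3: — fixpoint
  FOLLOW(S)={$,b,d}  FOLLOW(A)={$,b,d}  FOLLOW(B)={$,b,d}  FOLLOW(C)={$,b,d}

FOLLOW(B) = ["$", "b", "d"]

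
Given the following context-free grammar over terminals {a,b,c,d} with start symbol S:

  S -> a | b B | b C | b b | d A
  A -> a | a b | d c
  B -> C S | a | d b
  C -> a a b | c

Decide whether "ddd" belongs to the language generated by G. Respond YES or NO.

CNF form of G:
  S -> T1 B | T1 C | T1 T1 | T2 A | a
  A -> T0 T1 | T2 T3 | a
  B -> C S | T2 T1 | a
  C -> T0 X4 | c
  T0 -> a
  T1 -> b
  T2 -> d
  T3 -> c
  X4 -> T0 T1

CYK table (by increasing span):
  cell(0,0) d: {T2}  orig:{}
  cell(1,1) d: {T2}  orig:{}
  cell(2,2) d: {T2}  orig:{}
  cell(0,1) dd: ∅
  cell(1,2) dd: ∅
  cell(0,2) ddd: ∅

S ∉ T[0,2] ⇒ NO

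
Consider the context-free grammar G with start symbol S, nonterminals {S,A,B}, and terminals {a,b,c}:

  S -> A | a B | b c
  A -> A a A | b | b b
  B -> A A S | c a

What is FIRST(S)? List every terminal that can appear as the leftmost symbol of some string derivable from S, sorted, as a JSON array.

FIRST sets, iterate to fixpoint:
[1]
  A via A→b: +{b}
  B via B→A A S: +{b}
  B via B→c a: +{c}
  S via S→A: +{b}
  S via S→a B: +{a}
  FIRST[S]={a,b}  FIRST[A]={b}  FIRST[B]={b,c}
[2] done
  FIRST[S]={a,b}  FIRST[A]={b}  FIRST[B]={b,c}

FIRST(S) = ["a", "b"]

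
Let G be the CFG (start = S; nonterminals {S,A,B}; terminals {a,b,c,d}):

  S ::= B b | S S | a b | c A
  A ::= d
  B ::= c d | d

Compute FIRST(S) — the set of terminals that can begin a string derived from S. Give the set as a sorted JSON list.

FIRST iteration:
[1]
  A via A→d: +{d}
  B via B→c d: +{c}
  B via B→d: +{d}
  S via S→B b: +{c,d}
  S via S→a b: +{a}
  FIRST(S)={a,c,d}  FIRST(A)={d}  FIRST(B)={c,d}
[2] (stable)
  FIRST(S)={a,c,d}  FIRST(A)={d}  FIRST(B)={c,d}

FIRST(S) = ["a", "c", "d"]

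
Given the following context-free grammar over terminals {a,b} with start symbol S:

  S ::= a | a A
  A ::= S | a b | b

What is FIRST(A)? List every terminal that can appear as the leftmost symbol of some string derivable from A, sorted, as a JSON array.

Compute FIRST by fixpoint:
round 1:
  A via A→a b: +{a}
  A via A→b: +{b}
  S via S→a: +{a}
  FIRST(S)={a}  FIRST(A)={a,b}
round 2: (no change)
  FIRST(S)={a}  FIRST(A)={a,b}

FIRST(A) = ["a", "b"]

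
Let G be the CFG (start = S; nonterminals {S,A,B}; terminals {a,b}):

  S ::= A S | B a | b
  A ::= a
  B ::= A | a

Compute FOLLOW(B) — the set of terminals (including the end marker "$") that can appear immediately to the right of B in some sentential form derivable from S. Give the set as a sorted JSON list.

Compute FIRST by fixpoint:
round 1:
  A via A→a: +{a}
  B via B→A: +{a}
  S via S→A S: +{a}
  S via S→b: +{b}
  S: {a,b}  A: {a}  B: {a}
round 2: (no change)
  S: {a,b}  A: {a}  B: {a}

Compute FOLLOW by fixpoint:
initialize: $ ∈ FOLLOW(S)
round 1:
  S→A S: FOLLOW(A) ⊇ FIRST(S) = {a,b}; new: +{a,b}
  S→B a: FOLLOW(B) ⊇ FIRST(a) = {a}; new: +{a}
  FOLLOW(S)={$}  FOLLOW(A)={a,b}  FOLLOW(B)={a}
round 2: — fixpoint
  FOLLOW(S)={$}  FOLLOW(A)={a,b}  FOLLOW(B)={a}

FOLLOW(B) = ["a"]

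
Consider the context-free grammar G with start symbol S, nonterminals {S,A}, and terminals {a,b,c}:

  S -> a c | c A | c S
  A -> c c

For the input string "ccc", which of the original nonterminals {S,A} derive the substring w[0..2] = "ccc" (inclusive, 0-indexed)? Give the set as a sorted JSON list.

Convert to CNF:
  S -> T0 A | T0 S | T1 T0
  A -> T0 T0
  T0 -> c
  T1 -> a

Fill CYK table bottom-up, restricted to cells inside w[0..2]:
  cell(0,0) c: {T0}  orig:{}
  cell(1,1) c: {T0}  orig:{}
  cell(2,2) c: {T0}  orig:{}
  cell(0,1) cc: {A}
  cell(1,2) cc: {A}
  cell(0,2) ccc: {S}

Original NTs in T[0,2] deriving "ccc": ["S"]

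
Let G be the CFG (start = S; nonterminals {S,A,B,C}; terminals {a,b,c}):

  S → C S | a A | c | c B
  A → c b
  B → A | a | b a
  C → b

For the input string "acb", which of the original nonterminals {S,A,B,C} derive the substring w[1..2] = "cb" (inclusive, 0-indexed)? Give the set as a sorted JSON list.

Convert to CNF:
  S -> C S | T0 B | T2 A | c
  A -> T0 T1
  B -> T0 T1 | T1 T2 | a
  C -> b
  T0 -> c
  T1 -> b
  T2 -> a

Fill CYK table bottom-up (cells [i..j] with 1 ≤ i ≤ j ≤ 2 only):
  T[1,1] 'c' = {S,T0}  orig:{S}
  T[2,2] 'b' = {C,T1}  orig:{C}
  T[1,2] 'cb' = {A,B}

Original NTs in T[1,2] deriving "cb": ["A", "B"]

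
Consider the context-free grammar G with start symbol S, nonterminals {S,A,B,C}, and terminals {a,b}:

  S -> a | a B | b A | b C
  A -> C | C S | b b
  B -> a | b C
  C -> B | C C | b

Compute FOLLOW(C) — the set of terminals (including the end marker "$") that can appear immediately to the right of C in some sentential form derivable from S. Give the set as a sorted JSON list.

Compute FIRST by fixpoint:
iter 1:
  A via A→b b: +{b}
  B via B→a: +{a}
  B via B→b C: +{b}
  C via C→B: +{a,b}
  S via S→a: +{a}
  S via S→b A: +{b}
  FIRST(S)={a,b}  FIRST(A)={b}  FIRST(B)={a,b}  FIRST(C)={a,b}
iter 2:
  A via A→C: +{a}
  FIRST(S)={a,b}  FIRST(A)={a,b}  FIRST(B)={a,b}  FIRST(C)={a,b}
iter 3: (no change)
  FIRST(S)={a,b}  FIRST(A)={a,b}  FIRST(B)={a,b}  FIRST(C)={a,b}

FOLLOW iteration:
FOLLOW(S) := {$}
round 1:
  A→C S: FOLLOW(C) ⊇ FIRST(S) = {a,b}; new: +{a,b}
  C→B: FOLLOW(B) ⊇ FOLLOW(C) ⊇ {a,b}; new: +{a,b}
  S→a B: FOLLOW(B) ⊇ FOLLOW(S) ⊇ {$}; new: +{$}
  S→b A: FOLLOW(A) ⊇ FOLLOW(S) ⊇ {$}; new: +{$}
  S→b C: FOLLOW(C) ⊇ FOLLOW(S) ⊇ {$}; new: +{$}
  S: {$}  A: {$}  B: {$,a,b}  C: {$,a,b}
round 2: — fixpoint
  S: {$}  A: {$}  B: {$,a,b}  C: {$,a,b}

FOLLOW(C) = ["$", "a", "b"]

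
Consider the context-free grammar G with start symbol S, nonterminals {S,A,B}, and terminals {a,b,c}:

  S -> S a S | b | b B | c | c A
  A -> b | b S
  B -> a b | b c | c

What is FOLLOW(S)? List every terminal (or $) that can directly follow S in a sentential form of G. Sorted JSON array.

FIRST sets, iterate to fixpoint:
iter 1:
  A via A→b: +{b}
  B via B→a b: +{a}
  B via B→b c: +{b}
  B via B→c: +{c}
  S via S→b: +{b}
  S via S→c: +{c}
  S: {b,c}  A: {b}  B: {a,b,c}
iter 2: — fixpoint
  S: {b,c}  A: {b}  B: {a,b,c}

FOLLOW iteration:
seed FOLLOW(S) with $
[1]
  S→S a S: FOLLOW(S) ⊇ FIRST(a) = {a}; new: +{a}
  S→b B: FOLLOW(B) ⊇ FOLLOW(S) ⊇ {$,a}; new: +{$,a}
  S→c A: FOLLOW(A) ⊇ FOLLOW(S) ⊇ {$,a}; new: +{$,a}
  S: {$,a}  A: {$,a}  B: {$,a}
[2] done
  S: {$,a}  A: {$,a}  B: {$,a}

FOLLOW(S) = ["$", "a"]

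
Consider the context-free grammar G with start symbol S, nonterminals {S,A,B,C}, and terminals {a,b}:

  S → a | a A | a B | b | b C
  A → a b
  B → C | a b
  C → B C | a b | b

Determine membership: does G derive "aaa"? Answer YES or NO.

Convert to CNF:
  S -> T0 A | T0 B | T1 C | a | b
  A -> T0 T1
  B -> B C | T0 T1 | b
  C -> B C | T0 T1 | b
  T0 -> a
  T1 -> b

CYK fill:
  T[0,0] 'a' = {S,T0}  orig:{S}
  T[1,1] 'a' = {S,T0}  orig:{S}
  T[2,2] 'a' = {S,T0}  orig:{S}
  T[0,1] 'aa' = ∅
  T[1,2] 'aa' = ∅
  T[0,2] 'aaa' = ∅

S ∉ T[0,2] ⇒ NO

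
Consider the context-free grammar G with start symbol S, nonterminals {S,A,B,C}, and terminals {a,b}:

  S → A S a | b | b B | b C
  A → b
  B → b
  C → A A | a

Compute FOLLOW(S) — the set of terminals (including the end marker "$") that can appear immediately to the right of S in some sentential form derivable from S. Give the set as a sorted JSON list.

Compute FIRST by fixpoint:
round 1:
  A via A→b: +{b}
  B via B→b: +{b}
  C via C→A A: +{b}
  C via C→a: +{a}
  S via S→A S a: +{b}
  S: {b}  A: {b}  B: {b}  C: {a,b}
round 2: (stable)
  S: {b}  A: {b}  B: {b}  C: {a,b}

FOLLOW sets:
initialize: $ ∈ FOLLOW(S)
[1]
  C→A A: FOLLOW(A) ⊇ FIRST(A) = {b}; new: +{b}
  S→A S a: FOLLOW(S) ⊇ FIRST(a) = {a}; new: +{a}
  S→b B: FOLLOW(B) ⊇ FOLLOW(S) ⊇ {$,a}; new: +{$,a}
  S→b C: FOLLOW(C) ⊇ FOLLOW(S) ⊇ {$,a}; new: +{$,a}
  FOLLOW[S]={$,a}  FOLLOW[A]={b}  FOLLOW[B]={$,a}  FOLLOW[C]={$,a}
[2]
  C→A A: FOLLOW(A) ⊇ FOLLOW(C) ⊇ {$,a}; new: +{$,a}
  FOLLOW[S]={$,a}  FOLLOW[A]={$,a,b}  FOLLOW[B]={$,a}  FOLLOW[C]={$,a}
[3] — fixpoint
  FOLLOW[S]={$,a}  FOLLOW[A]={$,a,b}  FOLLOW[B]={$,a}  FOLLOW[C]={$,a}

FOLLOW(S) = ["$", "a"]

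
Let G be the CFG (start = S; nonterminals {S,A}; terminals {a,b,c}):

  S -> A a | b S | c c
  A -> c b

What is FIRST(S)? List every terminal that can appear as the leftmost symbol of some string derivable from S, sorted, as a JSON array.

FIRST iteration:
round 1:
  A via A→c b: +{c}
  S via S→A a: +{c}
  S via S→b S: +{b}
  FIRST[S]={b,c}  FIRST[A]={c}
round 2: (stable)
  FIRST[S]={b,c}  FIRST[A]={c}

FIRST(S) = ["b", "c"]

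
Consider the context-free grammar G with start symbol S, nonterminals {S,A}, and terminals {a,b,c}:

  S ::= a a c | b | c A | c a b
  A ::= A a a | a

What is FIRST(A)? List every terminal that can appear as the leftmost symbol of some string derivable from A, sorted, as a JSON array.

Compute FIRST by fixpoint:
[1]
  A via A→a: +{a}
  S via S→a a c: +{a}
  S via S→b: +{b}
  S via S→c A: +{c}
  S: {a,b,c}  A: {a}
[2] — fixpoint
  S: {a,b,c}  A: {a}

FIRST(A) = ["a"]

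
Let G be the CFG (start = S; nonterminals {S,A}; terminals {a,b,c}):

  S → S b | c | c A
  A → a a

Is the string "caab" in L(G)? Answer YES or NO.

Convert to CNF:
  S -> S T1 | T2 A | c
  A -> T0 T0
  T0 -> a
  T1 -> b
  T2 -> c

CYK fill:
  [0..0]={S,T2}  "c"  orig:{S}
  [1..1]={T0}  "a"  orig:{}
  [2..2]={T0}  "a"  orig:{}
  [3..3]={T1}  "b"  orig:{}
  [0..1]=∅  "ca"
  [1..2]={A}  "aa"
  [2..3]=∅  "ab"
  [0..2]={S}  "caa"
  [1..3]=∅  "aab"
  [0..3]={S}  "caab"

S ∈ T[0,3] ⇒ YES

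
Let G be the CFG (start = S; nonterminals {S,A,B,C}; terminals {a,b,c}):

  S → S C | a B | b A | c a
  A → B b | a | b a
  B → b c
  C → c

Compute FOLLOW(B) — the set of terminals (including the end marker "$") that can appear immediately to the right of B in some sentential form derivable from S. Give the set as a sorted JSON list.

FIRST sets, iterate to fixpoint:
round 1:
  A via A→a: +{a}
  A via A→b a: +{b}
  B via B→b c: +{b}
  C via C→c: +{c}
  S via S→a B: +{a}
  S via S→b A: +{b}
  S via S→c a: +{c}
  FIRST(S)={a,b,c}  FIRST(A)={a,b}  FIRST(B)={b}  FIRST(C)={c}
round 2: (stable)
  FIRST(S)={a,b,c}  FIRST(A)={a,b}  FIRST(B)={b}  FIRST(C)={c}

Compute FOLLOW by fixpoint:
FOLLOW(S) := {$}
[1]
  A→B b: FOLLOW(B) ⊇ FIRST(b) = {b}; new: +{b}
  S→S C: FOLLOW(S) ⊇ FIRST(C) = {c}; new: +{c}
  S→S C: FOLLOW(C) ⊇ FOLLOW(S) ⊇ {$,c}; new: +{$,c}
  S→a B: FOLLOW(B) ⊇ FOLLOW(S) ⊇ {$,c}; new: +{$,c}
  S→b A: FOLLOW(A) ⊇ FOLLOW(S) ⊇ {$,c}; new: +{$,c}
  FOLLOW(S)={$,c}  FOLLOW(A)={$,c}  FOLLOW(B)={$,b,c}  FOLLOW(C)={$,c}
[2] (stable)
  FOLLOW(S)={$,c}  FOLLOW(A)={$,c}  FOLLOW(B)={$,b,c}  FOLLOW(C)={$,c}

FOLLOW(B) = ["$", "b", "c"]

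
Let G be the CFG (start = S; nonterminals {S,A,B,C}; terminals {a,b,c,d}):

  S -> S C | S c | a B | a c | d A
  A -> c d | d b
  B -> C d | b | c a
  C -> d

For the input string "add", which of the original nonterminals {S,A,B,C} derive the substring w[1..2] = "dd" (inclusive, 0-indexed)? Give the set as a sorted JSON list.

Convert to CNF:
  S -> S C | S T0 | T1 A | T3 B | T3 T0
  A -> T0 T1 | T1 T2
  B -> C T1 | T0 T3 | b
  C -> d
  T0 -> c
  T1 -> d
  T2 -> b
  T3 -> a

CYK fill — only the sub-triangle for w[1..2]:
  [1..1]={C,T1}  "d"  orig:{C}
  [2..2]={C,T1}  "d"  orig:{C}
  [1..2]={B}  "dd"

Original NTs in T[1,2] deriving "dd": ["B"]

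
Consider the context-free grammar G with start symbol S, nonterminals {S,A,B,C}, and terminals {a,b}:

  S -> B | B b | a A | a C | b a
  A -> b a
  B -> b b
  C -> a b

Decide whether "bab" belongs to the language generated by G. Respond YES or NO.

CNF form of G:
  S -> B T0 | T0 T0 | T0 T1 | T1 A | T1 C
  A -> T0 T1
  B -> T0 T0
  C -> T1 T0
  T0 -> b
  T1 -> a

CYK fill:
  cell(0,0) b: {T0}  orig:{}
  cell(1,1) a: {T1}  orig:{}
  cell(2,2) b: {T0}  orig:{}
  cell(0,1) ba: {A,S}
  cell(1,2) ab: {C}
  cell(0,2) bab: ∅

S ∉ T[0,2] ⇒ NO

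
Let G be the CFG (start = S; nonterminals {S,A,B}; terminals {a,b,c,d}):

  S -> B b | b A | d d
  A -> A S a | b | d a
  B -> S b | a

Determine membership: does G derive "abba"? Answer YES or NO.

CNF form of G:
  S -> B T2 | T1 T1 | T2 A
  A -> A X3 | T1 T0 | b
  B -> S T2 | a
  T0 -> a
  T1 -> d
  T2 -> b
  X3 -> S T0

Fill CYK table bottom-up:
  T[0,0] 'a' = {B,T0}  orig:{B}
  T[1,1] 'b' = {A,T2}  orig:{A}
  T[2,2] 'b' = {A,T2}  orig:{A}
  T[3,3] 'a' = {B,T0}  orig:{B}
  T[0,1] 'ab' = {S}
  T[1,2] 'bb' = {S}
  T[2,3] 'ba' = ∅
  T[0,2] 'abb' = {B}
  T[1,3] 'bba' = {X3}  orig:{}
  T[0,3] 'abba' = ∅

S ∉ T[0,3] ⇒ NO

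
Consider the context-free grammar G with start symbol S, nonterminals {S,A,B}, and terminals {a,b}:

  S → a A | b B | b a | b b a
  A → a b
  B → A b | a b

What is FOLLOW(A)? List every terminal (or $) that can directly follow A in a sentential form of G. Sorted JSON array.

Compute FIRST by fixpoint:
[1]
  A via A→a b: +{a}
  B via B→A b: +{a}
  S via S→a A: +{a}
  S via S→b B: +{b}
  FIRST(S)={a,b}  FIRST(A)={a}  FIRST(B)={a}
[2] — fixpoint
  FIRST(S)={a,b}  FIRST(A)={a}  FIRST(B)={a}

Compute FOLLOW by fixpoint:
FOLLOW(S) := {$}
round 1:
  B→A b: FOLLOW(A) ⊇ FIRST(b) = {b}; new: +{b}
  S→a A: FOLLOW(A) ⊇ FOLLOW(S) ⊇ {$}; new: +{$}
  S→b B: FOLLOW(B) ⊇ FOLLOW(S) ⊇ {$}; new: +{$}
  S: {$}  A: {$,b}  B: {$}
round 2: — fixpoint
  S: {$}  A: {$,b}  B: {$}

FOLLOW(A) = ["$", "b"]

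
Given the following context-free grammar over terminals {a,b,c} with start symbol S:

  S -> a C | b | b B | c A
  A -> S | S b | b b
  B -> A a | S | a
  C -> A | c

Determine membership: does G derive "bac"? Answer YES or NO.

CNF form of G:
  S -> T0 B | T1 C | T2 A | b
  A -> S T0 | T0 B | T0 T0 | T1 C | T2 A | b
  B -> A T1 | T0 B | T1 C | T2 A | a | b
  C -> S T0 | T0 B | T0 T0 | T1 C | T2 A | b | c
  T0 -> b
  T1 -> a
  T2 -> c

CYK table (by increasing span):
  cell(0,0) b: {A,B,C,S,T0}  orig:{A,B,C,S}
  cell(1,1) a: {B,T1}  orig:{B}
  cell(2,2) c: {C,T2}  orig:{C}
  cell(0,1) ba: {A,B,C,S}
  cell(1,2) ac: {A,B,C,S}
  cell(0,2) bac: {A,B,C,S}

S ∈ T[0,2] ⇒ YES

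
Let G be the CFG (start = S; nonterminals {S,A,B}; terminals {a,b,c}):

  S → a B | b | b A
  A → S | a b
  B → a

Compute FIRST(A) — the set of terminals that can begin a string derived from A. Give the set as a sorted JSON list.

FIRST sets, iterate to fixpoint:
iter 1:
  A via A→a b: +{a}
  B via B→a: +{a}
  S via S→a B: +{a}
  S via S→b: +{b}
  FIRST[S]={a,b}  FIRST[A]={a}  FIRST[B]={a}
iter 2:
  A via A→S: +{b}
  FIRST[S]={a,b}  FIRST[A]={a,b}  FIRST[B]={a}
iter 3: done
  FIRST[S]={a,b}  FIRST[A]={a,b}  FIRST[B]={a}

FIRST(A) = ["a", "b"]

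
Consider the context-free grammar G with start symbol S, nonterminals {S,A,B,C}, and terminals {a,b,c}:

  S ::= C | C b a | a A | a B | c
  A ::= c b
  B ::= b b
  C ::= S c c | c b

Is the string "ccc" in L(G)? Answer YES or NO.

CNF form of G:
  S -> C X4 | S X5 | T0 T1 | T2 A | T2 B | c
  A -> T0 T1
  B -> T1 T1
  C -> S X3 | T0 T1
  T0 -> c
  T1 -> b
  T2 -> a
  X3 -> T0 T0
  X4 -> T1 T2
  X5 -> T0 T0

Fill CYK table bottom-up:
  T[0,0] 'c' = {S,T0}  orig:{S}
  T[1,1] 'c' = {S,T0}  orig:{S}
  T[2,2] 'c' = {S,T0}  orig:{S}
  T[0,1] 'cc' = {X3,X5}  orig:{}
  T[1,2] 'cc' = {X3,X5}  orig:{}
  T[0,2] 'ccc' = {C,S}

S ∈ T[0,2] ⇒ YES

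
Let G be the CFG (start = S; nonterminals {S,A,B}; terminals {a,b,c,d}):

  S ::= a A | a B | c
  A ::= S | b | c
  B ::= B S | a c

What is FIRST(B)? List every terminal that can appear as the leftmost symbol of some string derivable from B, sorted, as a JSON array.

Compute FIRST by fixpoint:
pass 1:
  A via A→b: +{b}
  A via A→c: +{c}
  B via B→a c: +{a}
  S via S→a A: +{a}
  S via S→c: +{c}
  S: {a,c}  A: {b,c}  B: {a}
pass 2:
  A via A→S: +{a}
  S: {a,c}  A: {a,b,c}  B: {a}
pass 3: (no change)
  S: {a,c}  A: {a,b,c}  B: {a}

FIRST(B) = ["a"]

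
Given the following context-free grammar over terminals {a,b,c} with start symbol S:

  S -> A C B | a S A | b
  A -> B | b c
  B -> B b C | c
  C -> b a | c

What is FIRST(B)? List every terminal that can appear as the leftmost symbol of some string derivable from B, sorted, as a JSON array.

FIRST sets, iterate to fixpoint:
pass 1:
  A via A→b c: +{b}
  B via B→c: +{c}
  C via C→b a: +{b}
  C via C→c: +{c}
  S via S→A C B: +{b}
  S via S→a S A: +{a}
  FIRST(S)={a,b}  FIRST(A)={b}  FIRST(B)={c}  FIRST(C)={b,c}
pass 2:
  A via A→B: +{c}
  S via S→A C B: +{c}
  FIRST(S)={a,b,c}  FIRST(A)={b,c}  FIRST(B)={c}  FIRST(C)={b,c}
pass 3: (no change)
  FIRST(S)={a,b,c}  FIRST(A)={b,c}  FIRST(B)={c}  FIRST(C)={b,c}

FIRST(B) = ["c"]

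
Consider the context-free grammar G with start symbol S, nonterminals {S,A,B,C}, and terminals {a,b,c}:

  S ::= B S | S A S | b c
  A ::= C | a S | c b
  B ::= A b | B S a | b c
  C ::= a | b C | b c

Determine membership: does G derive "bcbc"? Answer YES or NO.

Convert to CNF:
  S -> B S | S X4 | T1 T2
  A -> T0 S | T1 C | T1 T2 | T2 T1 | a
  B -> A T1 | B X3 | T1 T2
  C -> T1 C | T1 T2 | a
  T0 -> a
  T1 -> b
  T2 -> c
  X3 -> S T0
  X4 -> A S

CYK table (by increasing span):
  [0..0]={T1}  "b"  orig:{}
  [1..1]={T2}  "c"  orig:{}
  [2..2]={T1}  "b"  orig:{}
  [3..3]={T2}  "c"  orig:{}
  [0..1]={A,B,C,S}  "bc"
  [1..2]={A}  "cb"
  [2..3]={A,B,C,S}  "bc"
  [0..2]={B}  "bcb"
  [1..3]=∅  "cbc"
  [0..3]={S,X4}  "bcbc"  orig:{S}

S ∈ T[0,3] ⇒ YES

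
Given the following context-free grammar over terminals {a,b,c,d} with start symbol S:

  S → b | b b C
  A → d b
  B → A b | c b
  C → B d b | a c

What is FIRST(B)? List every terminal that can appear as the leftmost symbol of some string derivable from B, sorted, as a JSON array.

FIRST sets, iterate to fixpoint:
pass 1:
  A via A→d b: +{d}
  B via B→A b: +{d}
  B via B→c b: +{c}
  C via C→B d b: +{c,d}
  C via C→a c: +{a}
  S via S→b: +{b}
  FIRST(S)={b}  FIRST(A)={d}  FIRST(B)={c,d}  FIRST(C)={a,c,d}
pass 2: — fixpoint
  FIRST(S)={b}  FIRST(A)={d}  FIRST(B)={c,d}  FIRST(C)={a,c,d}

FIRST(B) = ["c", "d"]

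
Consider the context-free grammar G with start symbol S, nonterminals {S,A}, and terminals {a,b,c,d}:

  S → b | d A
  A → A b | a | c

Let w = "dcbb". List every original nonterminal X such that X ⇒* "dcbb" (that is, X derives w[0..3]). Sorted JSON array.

Convert to CNF:
  S -> T1 A | b
  A -> A T0 | a | c
  T0 -> b
  T1 -> d

Fill CYK table bottom-up, restricted to cells inside w[0..3]:
  cell(0,0) d: {T1}  orig:{}
  cell(1,1) c: {A}
  cell(2,2) b: {S,T0}  orig:{S}
  cell(3,3) b: {S,T0}  orig:{S}
  cell(0,1) dc: {S}
  cell(1,2) cb: {A}
  cell(2,3) bb: ∅
  cell(0,2) dcb: {S}
  cell(1,3) cbb: {A}
  cell(0,3) dcbb: {S}

Original NTs in T[0,3] deriving "dcbb": ["S"]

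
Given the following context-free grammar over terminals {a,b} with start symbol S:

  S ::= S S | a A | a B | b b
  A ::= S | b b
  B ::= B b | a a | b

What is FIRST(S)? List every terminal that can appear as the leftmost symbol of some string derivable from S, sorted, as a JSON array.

Compute FIRST by fixpoint:
pass 1:
  A via A→b b: +{b}
  B via B→a a: +{a}
  B via B→b: +{b}
  S via S→a A: +{a}
  S via S→b b: +{b}
  FIRST[S]={a,b}  FIRST[A]={b}  FIRST[B]={a,b}
pass 2:
  A via A→S: +{a}
  FIRST[S]={a,b}  FIRST[A]={a,b}  FIRST[B]={a,b}
pass 3: (no change)
  FIRST[S]={a,b}  FIRST[A]={a,b}  FIRST[B]={a,b}

FIRST(S) = ["a", "b"]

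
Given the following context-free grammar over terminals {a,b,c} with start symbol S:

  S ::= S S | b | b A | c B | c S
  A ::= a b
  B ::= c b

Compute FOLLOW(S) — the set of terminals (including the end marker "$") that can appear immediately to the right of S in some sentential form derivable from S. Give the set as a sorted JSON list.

Compute FIRST by fixpoint:
iter 1:
  A via A→a b: +{a}
  B via B→c b: +{c}
  S via S→b: +{b}
  S via S→c B: +{c}
  S: {b,c}  A: {a}  B: {c}
iter 2: done
  S: {b,c}  A: {a}  B: {c}

FOLLOW iteration:
seed FOLLOW(S) with $
[1]
  S→S S: FOLLOW(S) ⊇ FIRST(S) = {b,c}; new: +{b,c}
  S→b A: FOLLOW(A) ⊇ FOLLOW(S) ⊇ {$,b,c}; new: +{$,b,c}
  S→c B: FOLLOW(B) ⊇ FOLLOW(S) ⊇ {$,b,c}; new: +{$,b,c}
  S: {$,b,c}  A: {$,b,c}  B: {$,b,c}
[2] (stable)
  S: {$,b,c}  A: {$,b,c}  B: {$,b,c}

FOLLOW(S) = ["$", "b", "c"]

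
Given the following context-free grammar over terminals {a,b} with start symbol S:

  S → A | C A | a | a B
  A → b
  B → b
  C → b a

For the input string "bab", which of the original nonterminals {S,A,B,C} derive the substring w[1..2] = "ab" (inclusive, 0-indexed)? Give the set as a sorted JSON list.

CNF form of G:
  S -> C A | T1 B | a | b
  A -> b
  B -> b
  C -> T0 T1
  T0 -> b
  T1 -> a

CYK table (by increasing span) — only the sub-triangle for w[1..2]:
  T[1,1] 'a' = {S,T1}  orig:{S}
  T[2,2] 'b' = {A,B,S,T0}  orig:{A,B,S}
  T[1,2] 'ab' = {S}

Original NTs in T[1,2] deriving "ab": ["S"]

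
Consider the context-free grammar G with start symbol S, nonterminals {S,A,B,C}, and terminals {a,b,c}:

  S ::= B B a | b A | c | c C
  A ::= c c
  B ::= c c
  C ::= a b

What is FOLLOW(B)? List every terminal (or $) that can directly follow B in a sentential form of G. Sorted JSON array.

FIRST iteration:
iter 1:
  A via A→c c: +{c}
  B via B→c c: +{c}
  C via C→a b: +{a}
  S via S→B B a: +{c}
  S via S→b A: +{b}
  S: {b,c}  A: {c}  B: {c}  C: {a}
iter 2: (no change)
  S: {b,c}  A: {c}  B: {c}  C: {a}

Compute FOLLOW by fixpoint:
FOLLOW(S) := {$}
iter 1:
  S→B B a: FOLLOW(B) ⊇ FIRST(B) = {c}; new: +{c}
  S→B B a: FOLLOW(B) ⊇ FIRST(a) = {a}; new: +{a}
  S→b A: FOLLOW(A) ⊇ FOLLOW(S) ⊇ {$}; new: +{$}
  S→c C: FOLLOW(C) ⊇ FOLLOW(S) ⊇ {$}; new: +{$}
  FOLLOW[S]={$}  FOLLOW[A]={$}  FOLLOW[B]={a,c}  FOLLOW[C]={$}
iter 2: — fixpoint
  FOLLOW[S]={$}  FOLLOW[A]={$}  FOLLOW[B]={a,c}  FOLLOW[C]={$}

FOLLOW(B) = ["a", "c"]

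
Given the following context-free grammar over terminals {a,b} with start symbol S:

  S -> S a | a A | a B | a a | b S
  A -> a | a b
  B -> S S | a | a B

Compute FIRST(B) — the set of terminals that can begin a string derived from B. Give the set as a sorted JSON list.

FIRST iteration:
pass 1:
  A via A→a: +{a}
  B via B→a: +{a}
  S via S→a A: +{a}
  S via S→b S: +{b}
  S: {a,b}  A: {a}  B: {a}
pass 2:
  B via B→S S: +{b}
  S: {a,b}  A: {a}  B: {a,b}
pass 3: done
  S: {a,b}  A: {a}  B: {a,b}

FIRST(B) = ["a", "b"]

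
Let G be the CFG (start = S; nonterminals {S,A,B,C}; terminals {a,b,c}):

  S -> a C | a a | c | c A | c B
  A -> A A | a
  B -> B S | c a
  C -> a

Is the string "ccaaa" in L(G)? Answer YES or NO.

Convert to CNF:
  S -> T0 A | T0 B | T1 C | T1 T1 | c
  A -> A A | a
  B -> B S | T0 T1
  C -> a
  T0 -> c
  T1 -> a

CYK fill:
  [0..0]={S,T0}  "c"  orig:{S}
  [1..1]={S,T0}  "c"  orig:{S}
  [2..2]={A,C,T1}  "a"  orig:{A,C}
  [3..3]={A,C,T1}  "a"  orig:{A,C}
  [4..4]={A,C,T1}  "a"  orig:{A,C}
  [0..1]=∅  "cc"
  [1..2]={B,S}  "ca"
  [2..3]={A,S}  "aa"
  [3..4]={A,S}  "aa"
  [0..2]={S}  "cca"
  [1..3]={S}  "caa"
  [2..4]={A}  "aaa"
  [0..3]=∅  "ccaa"
  [1..4]={B,S}  "caaa"
  [0..4]={S}  "ccaaa"

S ∈ T[0,4] ⇒ YES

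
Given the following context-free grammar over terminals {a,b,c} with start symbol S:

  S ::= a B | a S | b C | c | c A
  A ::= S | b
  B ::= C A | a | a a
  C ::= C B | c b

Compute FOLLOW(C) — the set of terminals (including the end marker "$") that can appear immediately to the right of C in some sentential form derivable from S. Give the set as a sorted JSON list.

FIRST sets, iterate to fixpoint:
pass 1:
  A via A→b: +{b}
  B via B→a: +{a}
  C via C→c b: +{c}
  S via S→a B: +{a}
  S via S→b C: +{b}
  S via S→c: +{c}
  S: {a,b,c}  A: {b}  B: {a}  C: {c}
pass 2:
  A via A→S: +{a,c}
  B via B→C A: +{c}
  S: {a,b,c}  A: {a,b,c}  B: {a,c}  C: {c}
pass 3: done
  S: {a,b,c}  A: {a,b,c}  B: {a,c}  C: {c}

Compute FOLLOW by fixpoint:
FOLLOW(S) := {$}
pass 1:
  B→C A: FOLLOW(C) ⊇ FIRST(A) = {a,b,c}; new: +{a,b,c}
  C→C B: FOLLOW(B) ⊇ FOLLOW(C) ⊇ {a,b,c}; new: +{a,b,c}
  S→a B: FOLLOW(B) ⊇ FOLLOW(S) ⊇ {$}; new: +{$}
  S→b C: FOLLOW(C) ⊇ FOLLOW(S) ⊇ {$}; new: +{$}
  S→c A: FOLLOW(A) ⊇ FOLLOW(S) ⊇ {$}; new: +{$}
  FOLLOW[S]={$}  FOLLOW[A]={$}  FOLLOW[B]={$,a,b,c}  FOLLOW[C]={$,a,b,c}
pass 2:
  B→C A: FOLLOW(A) ⊇ FOLLOW(B) ⊇ {$,a,b,c}; new: +{a,b,c}
  FOLLOW[S]={$}  FOLLOW[A]={$,a,b,c}  FOLLOW[B]={$,a,b,c}  FOLLOW[C]={$,a,b,c}
pass 3:
  A→S: FOLLOW(S) ⊇ FOLLOW(A) ⊇ {$,a,b,c}; new: +{a,b,c}
  FOLLOW[S]={$,a,b,c}  FOLLOW[A]={$,a,b,c}  FOLLOW[B]={$,a,b,c}  FOLLOW[C]={$,a,b,c}
pass 4: (no change)
  FOLLOW[S]={$,a,b,c}  FOLLOW[A]={$,a,b,c}  FOLLOW[B]={$,a,b,c}  FOLLOW[C]={$,a,b,c}

FOLLOW(C) = ["$", "a", "b", "c"]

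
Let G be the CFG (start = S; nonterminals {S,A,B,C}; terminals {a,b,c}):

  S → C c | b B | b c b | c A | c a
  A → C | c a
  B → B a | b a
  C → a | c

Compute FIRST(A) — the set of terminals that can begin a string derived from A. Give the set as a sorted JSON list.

Compute FIRST by fixpoint:
pass 1:
  A via A→c a: +{c}
  B via B→b a: +{b}
  C via C→a: +{a}
  C via C→c: +{c}
  S via S→C c: +{a,c}
  S via S→b B: +{b}
  FIRST(S)={a,b,c}  FIRST(A)={c}  FIRST(B)={b}  FIRST(C)={a,c}
pass 2:
  A via A→C: +{a}
  FIRST(S)={a,b,c}  FIRST(A)={a,c}  FIRST(B)={b}  FIRST(C)={a,c}
pass 3: (no change)
  FIRST(S)={a,b,c}  FIRST(A)={a,c}  FIRST(B)={b}  FIRST(C)={a,c}

FIRST(A) = ["a", "c"]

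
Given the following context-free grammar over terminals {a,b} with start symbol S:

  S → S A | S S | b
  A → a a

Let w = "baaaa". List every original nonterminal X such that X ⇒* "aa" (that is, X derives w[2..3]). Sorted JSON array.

Convert to CNF:
  S -> S A | S S | b
  A -> T0 T0
  T0 -> a

CYK fill (cells [i..j] with 2 ≤ i ≤ j ≤ 3 only):
  T[2,2] 'a' = {T0}  orig:{}
  T[3,3] 'a' = {T0}  orig:{}
  T[2,3] 'aa' = {A}

Original NTs in T[2,3] deriving "aa": ["A"]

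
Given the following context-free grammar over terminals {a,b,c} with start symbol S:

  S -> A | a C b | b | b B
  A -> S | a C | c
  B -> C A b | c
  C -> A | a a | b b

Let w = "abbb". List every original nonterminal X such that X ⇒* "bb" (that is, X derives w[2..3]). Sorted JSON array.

Convert to CNF:
  S -> T0 C | T0 X5 | T1 B | b | c
  A -> T0 C | T0 X2 | T1 B | b | c
  B -> C X3 | c
  C -> T0 C | T0 T0 | T0 X4 | T1 B | T1 T1 | b | c
  T0 -> a
  T1 -> b
  X2 -> C T1
  X3 -> A T1
  X4 -> C T1
  X5 -> C T1

CYK table (by increasing span) (cells [i..j] with 2 ≤ i ≤ j ≤ 3 only):
  T[2,2] 'b' = {A,C,S,T1}  orig:{A,C,S}
  T[3,3] 'b' = {A,C,S,T1}  orig:{A,C,S}
  T[2,3] 'bb' = {C,X2,X3,X4,X5}  orig:{C}

Original NTs in T[2,3] deriving "bb": ["C"]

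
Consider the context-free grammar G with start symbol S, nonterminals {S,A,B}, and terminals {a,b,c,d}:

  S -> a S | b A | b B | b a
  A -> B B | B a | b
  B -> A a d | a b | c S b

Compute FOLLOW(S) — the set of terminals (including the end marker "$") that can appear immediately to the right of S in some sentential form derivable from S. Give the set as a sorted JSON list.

FIRST sets, iterate to fixpoint:
pass 1:
  A via A→b: +{b}
  B via B→A a d: +{b}
  B via B→a b: +{a}
  B via B→c S b: +{c}
  S via S→a S: +{a}
  S via S→b A: +{b}
  FIRST(S)={a,b}  FIRST(A)={b}  FIRST(B)={a,b,c}
pass 2:
  A via A→B B: +{a,c}
  FIRST(S)={a,b}  FIRST(A)={a,b,c}  FIRST(B)={a,b,c}
pass 3: — fixpoint
  FIRST(S)={a,b}  FIRST(A)={a,b,c}  FIRST(B)={a,b,c}

FOLLOW iteration:
seed FOLLOW(S) with $
iter 1:
  A→B B: FOLLOW(B) ⊇ FIRST(B) = {a,b,c}; new: +{a,b,c}
  B→A a d: FOLLOW(A) ⊇ FIRST(a) = {a}; new: +{a}
  B→c S b: FOLLOW(S) ⊇ FIRST(b) = {b}; new: +{b}
  S→b A: FOLLOW(A) ⊇ FOLLOW(S) ⊇ {$,b}; new: +{$,b}
  S→b B: FOLLOW(B) ⊇ FOLLOW(S) ⊇ {$,b}; new: +{$}
  S: {$,b}  A: {$,a,b}  B: {$,a,b,c}
iter 2: — fixpoint
  S: {$,b}  A: {$,a,b}  B: {$,a,b,c}

FOLLOW(S) = ["$", "b"]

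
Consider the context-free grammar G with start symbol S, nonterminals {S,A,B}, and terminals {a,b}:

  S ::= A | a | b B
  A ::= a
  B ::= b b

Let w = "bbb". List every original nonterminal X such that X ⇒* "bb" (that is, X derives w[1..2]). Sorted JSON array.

Convert to CNF:
  S -> T0 B | a
  A -> a
  B -> T0 T0
  T0 -> b

CYK table (by increasing span), restricted to cells inside w[1..2]:
  cell(1,1) b: {T0}  orig:{}
  cell(2,2) b: {T0}  orig:{}
  cell(1,2) bb: {B}

Original NTs in T[1,2] deriving "bb": ["B"]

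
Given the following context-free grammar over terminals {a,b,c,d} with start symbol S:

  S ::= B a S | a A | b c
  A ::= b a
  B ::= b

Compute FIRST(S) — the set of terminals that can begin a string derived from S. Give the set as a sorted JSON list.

FIRST sets, iterate to fixpoint:
[1]
  A via A→b a: +{b}
  B via B→b: +{b}
  S via S→B a S: +{b}
  S via S→a A: +{a}
  S: {a,b}  A: {b}  B: {b}
[2] (no change)
  S: {a,b}  A: {b}  B: {b}

FIRST(S) = ["a", "b"]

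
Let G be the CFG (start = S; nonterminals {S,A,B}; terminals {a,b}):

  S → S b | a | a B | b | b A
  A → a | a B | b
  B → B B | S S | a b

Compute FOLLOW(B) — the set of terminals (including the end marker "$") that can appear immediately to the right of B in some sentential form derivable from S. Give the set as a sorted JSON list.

Compute FIRST by fixpoint:
round 1:
  A via A→a: +{a}
  A via A→b: +{b}
  B via B→a b: +{a}
  S via S→a: +{a}
  S via S→b: +{b}
  FIRST[S]={a,b}  FIRST[A]={a,b}  FIRST[B]={a}
round 2:
  B via B→S S: +{b}
  FIRST[S]={a,b}  FIRST[A]={a,b}  FIRST[B]={a,b}
round 3: done
  FIRST[S]={a,b}  FIRST[A]={a,b}  FIRST[B]={a,b}

FOLLOW iteration:
FOLLOW(S) := {$}
iter 1:
  B→B B: FOLLOW(B) ⊇ FIRST(B) = {a,b}; new: +{a,b}
  B→S S: FOLLOW(S) ⊇ FIRST(S) = {a,b}; new: +{a,b}
  S→a B: FOLLOW(B) ⊇ FOLLOW(S) ⊇ {$,a,b}; new: +{$}
  S→b A: FOLLOW(A) ⊇ FOLLOW(S) ⊇ {$,a,b}; new: +{$,a,b}
  S: {$,a,b}  A: {$,a,b}  B: {$,a,b}
iter 2: done
  S: {$,a,b}  A: {$,a,b}  B: {$,a,b}

FOLLOW(B) = ["$", "a", "b"]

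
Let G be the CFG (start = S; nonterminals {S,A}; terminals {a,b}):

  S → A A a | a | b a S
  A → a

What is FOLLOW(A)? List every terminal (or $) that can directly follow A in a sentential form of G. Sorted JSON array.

Compute FIRST by fixpoint:
round 1:
  A via A→a: +{a}
  S via S→A A a: +{a}
  S via S→b a S: +{b}
  S: {a,b}  A: {a}
round 2: (stable)
  S: {a,b}  A: {a}

FOLLOW sets:
initialize: $ ∈ FOLLOW(S)
[1]
  S→A A a: FOLLOW(A) ⊇ FIRST(A) = {a}; new: +{a}
  FOLLOW[S]={$}  FOLLOW[A]={a}
[2] (stable)
  FOLLOW[S]={$}  FOLLOW[A]={a}

FOLLOW(A) = ["a"]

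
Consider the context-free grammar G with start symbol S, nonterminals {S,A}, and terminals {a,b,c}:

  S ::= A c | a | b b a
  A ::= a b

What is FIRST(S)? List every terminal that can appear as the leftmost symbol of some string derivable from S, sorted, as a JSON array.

Compute FIRST by fixpoint:
pass 1:
  A via A→a b: +{a}
  S via S→A c: +{a}
  S via S→b b a: +{b}
  FIRST[S]={a,b}  FIRST[A]={a}
pass 2: — fixpoint
  FIRST[S]={a,b}  FIRST[A]={a}

FIRST(S) = ["a", "b"]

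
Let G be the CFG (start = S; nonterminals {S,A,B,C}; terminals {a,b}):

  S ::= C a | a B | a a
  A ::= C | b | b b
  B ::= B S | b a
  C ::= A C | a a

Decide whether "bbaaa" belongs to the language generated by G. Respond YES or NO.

CNF form of G:
  S -> C T0 | T0 B | T0 T0
  A -> A C | T0 T0 | T1 T1 | b
  B -> B S | T1 T0
  C -> A C | T0 T0
  T0 -> a
  T1 -> b

CYK fill:
  T[0,0] 'b' = {A,T1}  orig:{A}
  T[1,1] 'b' = {A,T1}  orig:{A}
  T[2,2] 'a' = {T0}  orig:{}
  T[3,3] 'a' = {T0}  orig:{}
  T[4,4] 'a' = {T0}  orig:{}
  T[0,1] 'bb' = {A}
  T[1,2] 'ba' = {B}
  T[2,3] 'aa' = {A,C,S}
  T[3,4] 'aa' = {A,C,S}
  T[0,2] 'bba' = ∅
  T[1,3] 'baa' = {A,C}
  T[2,4] 'aaa' = {S}
  T[0,3] 'bbaa' = {A,C}
  T[1,4] 'baaa' = {B,S}
  T[0,4] 'bbaaa' = {S}

S ∈ T[0,4] ⇒ YES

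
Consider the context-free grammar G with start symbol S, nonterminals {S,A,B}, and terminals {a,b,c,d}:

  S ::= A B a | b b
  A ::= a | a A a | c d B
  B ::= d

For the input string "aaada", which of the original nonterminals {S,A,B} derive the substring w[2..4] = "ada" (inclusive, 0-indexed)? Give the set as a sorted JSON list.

CNF form of G:
  S -> A X6 | T3 T3
  A -> T0 X4 | T1 X5 | a
  B -> d
  T0 -> a
  T1 -> c
  T2 -> d
  T3 -> b
  X4 -> A T0
  X5 -> T2 B
  X6 -> B T0

Fill CYK table bottom-up (cells [i..j] with 2 ≤ i ≤ j ≤ 4 only):
  [2..2]={A,T0}  "a"  orig:{A}
  [3..3]={B,T2}  "d"  orig:{B}
  [4..4]={A,T0}  "a"  orig:{A}
  [2..3]=∅  "ad"
  [3..4]={X6}  "da"  orig:{}
  [2..4]={S}  "ada"

Original NTs in T[2,4] deriving "ada": ["S"]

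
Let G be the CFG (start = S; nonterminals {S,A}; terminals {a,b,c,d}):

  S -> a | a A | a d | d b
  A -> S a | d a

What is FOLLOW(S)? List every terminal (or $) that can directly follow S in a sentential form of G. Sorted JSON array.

FIRST iteration:
pass 1:
  A via A→d a: +{d}
  S via S→a: +{a}
  S via S→d b: +{d}
  S: {a,d}  A: {d}
pass 2:
  A via A→S a: +{a}
  S: {a,d}  A: {a,d}
pass 3: — fixpoint
  S: {a,d}  A: {a,d}

Compute FOLLOW by fixpoint:
FOLLOW(S) := {$}
pass 1:
  A→S a: FOLLOW(S) ⊇ FIRST(a) = {a}; new: +{a}
  S→a A: FOLLOW(A) ⊇ FOLLOW(S) ⊇ {$,a}; new: +{$,a}
  FOLLOW(S)={$,a}  FOLLOW(A)={$,a}
pass 2: done
  FOLLOW(S)={$,a}  FOLLOW(A)={$,a}

FOLLOW(S) = ["$", "a"]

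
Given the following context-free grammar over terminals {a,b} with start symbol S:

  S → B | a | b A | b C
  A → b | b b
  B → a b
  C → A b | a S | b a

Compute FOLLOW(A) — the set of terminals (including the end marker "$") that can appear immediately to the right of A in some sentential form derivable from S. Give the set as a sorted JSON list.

FIRST iteration:
round 1:
  A via A→b: +{b}
  B via B→a b: +{a}
  C via C→A b: +{b}
  C via C→a S: +{a}
  S via S→B: +{a}
  S via S→b A: +{b}
  FIRST(S)={a,b}  FIRST(A)={b}  FIRST(B)={a}  FIRST(C)={a,b}
round 2: (stable)
  FIRST(S)={a,b}  FIRST(A)={b}  FIRST(B)={a}  FIRST(C)={a,b}

FOLLOW sets:
seed FOLLOW(S) with $
[1]
  C→A b: FOLLOW(A) ⊇ FIRST(b) = {b}; new: +{b}
  S→B: FOLLOW(B) ⊇ FOLLOW(S) ⊇ {$}; new: +{$}
  S→b A: FOLLOW(A) ⊇ FOLLOW(S) ⊇ {$}; new: +{$}
  S→b C: FOLLOW(C) ⊇ FOLLOW(S) ⊇ {$}; new: +{$}
  FOLLOW[S]={$}  FOLLOW[A]={$,b}  FOLLOW[B]={$}  FOLLOW[C]={$}
[2] (stable)
  FOLLOW[S]={$}  FOLLOW[A]={$,b}  FOLLOW[B]={$}  FOLLOW[C]={$}

FOLLOW(A) = ["$", "b"]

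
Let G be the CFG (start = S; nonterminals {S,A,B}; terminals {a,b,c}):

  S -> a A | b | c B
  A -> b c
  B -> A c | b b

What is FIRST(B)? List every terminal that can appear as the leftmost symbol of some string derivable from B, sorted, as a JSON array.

Compute FIRST by fixpoint:
pass 1:
  A via A→b c: +{b}
  B via B→A c: +{b}
  S via S→a A: +{a}
  S via S→b: +{b}
  S via S→c B: +{c}
  FIRST[S]={a,b,c}  FIRST[A]={b}  FIRST[B]={b}
pass 2: (no change)
  FIRST[S]={a,b,c}  FIRST[A]={b}  FIRST[B]={b}

FIRST(B) = ["b"]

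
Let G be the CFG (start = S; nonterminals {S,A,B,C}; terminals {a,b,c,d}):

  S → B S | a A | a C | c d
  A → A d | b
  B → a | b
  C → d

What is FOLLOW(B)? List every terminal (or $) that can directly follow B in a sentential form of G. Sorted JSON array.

FIRST sets, iterate to fixpoint:
round 1:
  A via A→b: +{b}
  B via B→a: +{a}
  B via B→b: +{b}
  C via C→d: +{d}
  S via S→B S: +{a,b}
  S via S→c d: +{c}
  S: {a,b,c}  A: {b}  B: {a,b}  C: {d}
round 2: (no change)
  S: {a,b,c}  A: {b}  B: {a,b}  C: {d}

FOLLOW sets:
FOLLOW(S) := {$}
[1]
  A→A d: FOLLOW(A) ⊇ FIRST(d) = {d}; new: +{d}
  S→B S: FOLLOW(B) ⊇ FIRST(S) = {a,b,c}; new: +{a,b,c}
  S→a A: FOLLOW(A) ⊇ FOLLOW(S) ⊇ {$}; new: +{$}
  S→a C: FOLLOW(C) ⊇ FOLLOW(S) ⊇ {$}; new: +{$}
  S: {$}  A: {$,d}  B: {a,b,c}  C: {$}
[2] — fixpoint
  S: {$}  A: {$,d}  B: {a,b,c}  C: {$}

FOLLOW(B) = ["a", "b", "c"]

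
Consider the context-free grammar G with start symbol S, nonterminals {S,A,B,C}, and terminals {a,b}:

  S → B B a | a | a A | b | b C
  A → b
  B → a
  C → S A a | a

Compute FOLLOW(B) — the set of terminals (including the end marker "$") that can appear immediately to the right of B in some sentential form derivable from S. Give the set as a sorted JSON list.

FIRST sets, iterate to fixpoint:
round 1:
  A via A→b: +{b}
  B via B→a: +{a}
  C via C→a: +{a}
  S via S→B B a: +{a}
  S via S→b: +{b}
  S: {a,b}  A: {b}  B: {a}  C: {a}
round 2:
  C via C→S A a: +{b}
  S: {a,b}  A: {b}  B: {a}  C: {a,b}
round 3: done
  S: {a,b}  A: {b}  B: {a}  C: {a,b}

Compute FOLLOW by fixpoint:
seed FOLLOW(S) with $
pass 1:
  C→S A a: FOLLOW(S) ⊇ FIRST(A) = {b}; new: +{b}
  C→S A a: FOLLOW(A) ⊇ FIRST(a) = {a}; new: +{a}
  S→B B a: FOLLOW(B) ⊇ FIRST(B) = {a}; new: +{a}
  S→a A: FOLLOW(A) ⊇ FOLLOW(S) ⊇ {$,b}; new: +{$,b}
  S→b C: FOLLOW(C) ⊇ FOLLOW(S) ⊇ {$,b}; new: +{$,b}
  S: {$,b}  A: {$,a,b}  B: {a}  C: {$,b}
pass 2: (no change)
  S: {$,b}  A: {$,a,b}  B: {a}  C: {$,b}

FOLLOW(B) = ["a"]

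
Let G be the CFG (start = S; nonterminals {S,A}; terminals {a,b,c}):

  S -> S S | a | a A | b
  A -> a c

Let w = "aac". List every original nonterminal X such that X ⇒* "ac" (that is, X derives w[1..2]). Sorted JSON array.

Convert to CNF:
  S -> S S | T0 A | a | b
  A -> T0 T1
  T0 -> a
  T1 -> c

Fill CYK table bottom-up — only the sub-triangle for w[1..2]:
  T[1,1] 'a' = {S,T0}  orig:{S}
  T[2,2] 'c' = {T1}  orig:{}
  T[1,2] 'ac' = {A}

Original NTs in T[1,2] deriving "ac": ["A"]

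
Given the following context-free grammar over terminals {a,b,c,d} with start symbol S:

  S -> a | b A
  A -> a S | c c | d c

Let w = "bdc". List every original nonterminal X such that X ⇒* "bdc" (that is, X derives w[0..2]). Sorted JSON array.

Convert to CNF:
  S -> T3 A | a
  A -> T0 S | T1 T1 | T2 T1
  T0 -> a
  T1 -> c
  T2 -> d
  T3 -> b

Fill CYK table bottom-up (cells [i..j] with 0 ≤ i ≤ j ≤ 2 only):
  cell(0,0) b: {T3}  orig:{}
  cell(1,1) d: {T2}  orig:{}
  cell(2,2) c: {T1}  orig:{}
  cell(0,1) bd: ∅
  cell(1,2) dc: {A}
  cell(0,2) bdc: {S}

Original NTs in T[0,2] deriving "bdc": ["S"]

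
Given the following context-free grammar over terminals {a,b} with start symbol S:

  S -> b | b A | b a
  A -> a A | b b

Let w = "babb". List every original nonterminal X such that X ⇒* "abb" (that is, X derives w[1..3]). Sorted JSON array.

CNF form of G:
  S -> T1 A | T1 T0 | b
  A -> T0 A | T1 T1
  T0 -> a
  T1 -> b

CYK table (by increasing span), restricted to cells inside w[1..3]:
  [1..1]={T0}  "a"  orig:{}
  [2..2]={S,T1}  "b"  orig:{S}
  [3..3]={S,T1}  "b"  orig:{S}
  [1..2]=∅  "ab"
  [2..3]={A}  "bb"
  [1..3]={A}  "abb"

Original NTs in T[1,3] deriving "abb": ["A"]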